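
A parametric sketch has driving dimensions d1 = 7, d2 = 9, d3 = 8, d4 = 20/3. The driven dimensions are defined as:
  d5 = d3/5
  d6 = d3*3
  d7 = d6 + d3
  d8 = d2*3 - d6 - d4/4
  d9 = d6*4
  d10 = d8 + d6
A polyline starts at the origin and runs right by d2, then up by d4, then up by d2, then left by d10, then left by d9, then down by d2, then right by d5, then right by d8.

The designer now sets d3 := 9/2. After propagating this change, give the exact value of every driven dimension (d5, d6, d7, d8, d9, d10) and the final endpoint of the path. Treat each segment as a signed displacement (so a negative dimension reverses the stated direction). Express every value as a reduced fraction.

Apply edit: d3 := 9/2
  d5 = d3/5 = 9/10
  d6 = d3*3 = 27/2
  d7 = d6 + d3 = 18
  d8 = d2*3 - d6 - d4/4 = 71/6
  d9 = d6*4 = 54
  d10 = d8 + d6 = 76/3
Walk from origin (0, 0):
  seg 1: right by d2 = 9 → (9, 0)
  seg 2: up by d4 = 20/3 → (9, 20/3)
  seg 3: up by d2 = 9 → (9, 47/3)
  seg 4: left by d10 = 76/3 → (-49/3, 47/3)
  seg 5: left by d9 = 54 → (-211/3, 47/3)
  seg 6: down by d2 = 9 → (-211/3, 20/3)
  seg 7: right by d5 = 9/10 → (-2083/30, 20/3)
  seg 8: right by d8 = 71/6 → (-288/5, 20/3)

d5 = 9/10
d6 = 27/2
d7 = 18
d8 = 71/6
d9 = 54
d10 = 76/3
endpoint = (-288/5, 20/3)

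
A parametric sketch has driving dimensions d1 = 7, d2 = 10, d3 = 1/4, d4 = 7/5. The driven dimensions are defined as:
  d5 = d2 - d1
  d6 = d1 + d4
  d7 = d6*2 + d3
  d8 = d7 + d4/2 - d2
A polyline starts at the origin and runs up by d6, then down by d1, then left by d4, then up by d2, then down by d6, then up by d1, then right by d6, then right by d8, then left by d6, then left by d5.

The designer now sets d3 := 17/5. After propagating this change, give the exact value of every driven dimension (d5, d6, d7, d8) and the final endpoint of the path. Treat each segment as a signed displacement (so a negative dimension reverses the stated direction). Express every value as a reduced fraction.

Apply edit: d3 := 17/5
  d5 = d2 - d1 = 3
  d6 = d1 + d4 = 42/5
  d7 = d6*2 + d3 = 101/5
  d8 = d7 + d4/2 - d2 = 109/10
Walk from origin (0, 0):
  seg 1: up by d6 = 42/5 → (0, 42/5)
  seg 2: down by d1 = 7 → (0, 7/5)
  seg 3: left by d4 = 7/5 → (-7/5, 7/5)
  seg 4: up by d2 = 10 → (-7/5, 57/5)
  seg 5: down by d6 = 42/5 → (-7/5, 3)
  seg 6: up by d1 = 7 → (-7/5, 10)
  seg 7: right by d6 = 42/5 → (7, 10)
  seg 8: right by d8 = 109/10 → (179/10, 10)
  seg 9: left by d6 = 42/5 → (19/2, 10)
  seg 10: left by d5 = 3 → (13/2, 10)

d5 = 3
d6 = 42/5
d7 = 101/5
d8 = 109/10
endpoint = (13/2, 10)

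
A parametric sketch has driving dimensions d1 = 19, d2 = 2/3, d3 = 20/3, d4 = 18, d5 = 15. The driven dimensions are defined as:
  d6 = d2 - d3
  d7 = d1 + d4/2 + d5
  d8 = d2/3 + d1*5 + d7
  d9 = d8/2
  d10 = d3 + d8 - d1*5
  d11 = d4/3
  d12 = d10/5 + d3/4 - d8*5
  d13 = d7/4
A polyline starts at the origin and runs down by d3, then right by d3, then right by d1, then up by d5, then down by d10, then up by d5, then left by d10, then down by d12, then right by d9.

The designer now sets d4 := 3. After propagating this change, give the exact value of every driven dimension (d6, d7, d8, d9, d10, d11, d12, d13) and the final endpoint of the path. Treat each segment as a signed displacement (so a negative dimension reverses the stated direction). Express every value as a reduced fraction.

d6 = -6
d7 = 71/2
d8 = 2353/18
d9 = 2353/36
d10 = 763/18
d11 = 1
d12 = -9652/15
d13 = 71/8
endpoint = (1751/36, 56197/90)

Apply edit: d4 := 3
  d6 = d2 - d3 = -6
  d7 = d1 + d4/2 + d5 = 71/2
  d8 = d2/3 + d1*5 + d7 = 2353/18
  d9 = d8/2 = 2353/36
  d10 = d3 + d8 - d1*5 = 763/18
  d11 = d4/3 = 1
  d12 = d10/5 + d3/4 - d8*5 = -9652/15
  d13 = d7/4 = 71/8
Walk from origin (0, 0):
  seg 1: down by d3 = 20/3 → (0, -20/3)
  seg 2: right by d3 = 20/3 → (20/3, -20/3)
  seg 3: right by d1 = 19 → (77/3, -20/3)
  seg 4: up by d5 = 15 → (77/3, 25/3)
  seg 5: down by d10 = 763/18 → (77/3, -613/18)
  seg 6: up by d5 = 15 → (77/3, -343/18)
  seg 7: left by d10 = 763/18 → (-301/18, -343/18)
  seg 8: down by d12 = -9652/15 → (-301/18, 56197/90)
  seg 9: right by d9 = 2353/36 → (1751/36, 56197/90)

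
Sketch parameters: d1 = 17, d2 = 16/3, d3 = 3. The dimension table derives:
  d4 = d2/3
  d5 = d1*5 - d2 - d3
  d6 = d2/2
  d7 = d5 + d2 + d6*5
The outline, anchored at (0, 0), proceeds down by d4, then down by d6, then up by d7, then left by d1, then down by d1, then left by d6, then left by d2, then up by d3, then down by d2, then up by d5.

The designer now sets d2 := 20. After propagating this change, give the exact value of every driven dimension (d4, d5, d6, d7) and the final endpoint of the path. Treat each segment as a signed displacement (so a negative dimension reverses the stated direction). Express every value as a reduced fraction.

d4 = 20/3
d5 = 62
d6 = 10
d7 = 132
endpoint = (-47, 430/3)

Apply edit: d2 := 20
  d4 = d2/3 = 20/3
  d5 = d1*5 - d2 - d3 = 62
  d6 = d2/2 = 10
  d7 = d5 + d2 + d6*5 = 132
Walk from origin (0, 0):
  seg 1: down by d4 = 20/3 → (0, -20/3)
  seg 2: down by d6 = 10 → (0, -50/3)
  seg 3: up by d7 = 132 → (0, 346/3)
  seg 4: left by d1 = 17 → (-17, 346/3)
  seg 5: down by d1 = 17 → (-17, 295/3)
  seg 6: left by d6 = 10 → (-27, 295/3)
  seg 7: left by d2 = 20 → (-47, 295/3)
  seg 8: up by d3 = 3 → (-47, 304/3)
  seg 9: down by d2 = 20 → (-47, 244/3)
  seg 10: up by d5 = 62 → (-47, 430/3)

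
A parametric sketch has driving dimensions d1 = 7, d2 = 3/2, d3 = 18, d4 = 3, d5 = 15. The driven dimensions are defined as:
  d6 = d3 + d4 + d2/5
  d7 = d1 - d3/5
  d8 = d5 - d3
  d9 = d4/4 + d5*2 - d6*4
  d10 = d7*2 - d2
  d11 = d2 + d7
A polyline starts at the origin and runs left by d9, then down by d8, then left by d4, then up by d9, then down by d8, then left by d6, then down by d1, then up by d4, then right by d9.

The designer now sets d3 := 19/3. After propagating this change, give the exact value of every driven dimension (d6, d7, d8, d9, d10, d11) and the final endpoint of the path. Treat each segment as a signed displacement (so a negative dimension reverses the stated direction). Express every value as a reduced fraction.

Apply edit: d3 := 19/3
  d6 = d3 + d4 + d2/5 = 289/30
  d7 = d1 - d3/5 = 86/15
  d8 = d5 - d3 = 26/3
  d9 = d4/4 + d5*2 - d6*4 = -467/60
  d10 = d7*2 - d2 = 299/30
  d11 = d2 + d7 = 217/30
Walk from origin (0, 0):
  seg 1: left by d9 = -467/60 → (467/60, 0)
  seg 2: down by d8 = 26/3 → (467/60, -26/3)
  seg 3: left by d4 = 3 → (287/60, -26/3)
  seg 4: up by d9 = -467/60 → (287/60, -329/20)
  seg 5: down by d8 = 26/3 → (287/60, -1507/60)
  seg 6: left by d6 = 289/30 → (-97/20, -1507/60)
  seg 7: down by d1 = 7 → (-97/20, -1927/60)
  seg 8: up by d4 = 3 → (-97/20, -1747/60)
  seg 9: right by d9 = -467/60 → (-379/30, -1747/60)

d6 = 289/30
d7 = 86/15
d8 = 26/3
d9 = -467/60
d10 = 299/30
d11 = 217/30
endpoint = (-379/30, -1747/60)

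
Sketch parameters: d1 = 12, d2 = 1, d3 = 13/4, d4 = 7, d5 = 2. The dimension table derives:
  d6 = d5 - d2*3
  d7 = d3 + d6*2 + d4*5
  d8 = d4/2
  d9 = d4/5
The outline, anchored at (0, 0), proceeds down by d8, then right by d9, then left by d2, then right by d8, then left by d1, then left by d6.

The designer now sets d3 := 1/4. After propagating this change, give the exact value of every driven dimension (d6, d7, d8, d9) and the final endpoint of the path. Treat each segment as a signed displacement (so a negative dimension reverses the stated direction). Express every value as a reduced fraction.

d6 = -1
d7 = 133/4
d8 = 7/2
d9 = 7/5
endpoint = (-71/10, -7/2)

Apply edit: d3 := 1/4
  d6 = d5 - d2*3 = -1
  d7 = d3 + d6*2 + d4*5 = 133/4
  d8 = d4/2 = 7/2
  d9 = d4/5 = 7/5
Walk from origin (0, 0):
  seg 1: down by d8 = 7/2 → (0, -7/2)
  seg 2: right by d9 = 7/5 → (7/5, -7/2)
  seg 3: left by d2 = 1 → (2/5, -7/2)
  seg 4: right by d8 = 7/2 → (39/10, -7/2)
  seg 5: left by d1 = 12 → (-81/10, -7/2)
  seg 6: left by d6 = -1 → (-71/10, -7/2)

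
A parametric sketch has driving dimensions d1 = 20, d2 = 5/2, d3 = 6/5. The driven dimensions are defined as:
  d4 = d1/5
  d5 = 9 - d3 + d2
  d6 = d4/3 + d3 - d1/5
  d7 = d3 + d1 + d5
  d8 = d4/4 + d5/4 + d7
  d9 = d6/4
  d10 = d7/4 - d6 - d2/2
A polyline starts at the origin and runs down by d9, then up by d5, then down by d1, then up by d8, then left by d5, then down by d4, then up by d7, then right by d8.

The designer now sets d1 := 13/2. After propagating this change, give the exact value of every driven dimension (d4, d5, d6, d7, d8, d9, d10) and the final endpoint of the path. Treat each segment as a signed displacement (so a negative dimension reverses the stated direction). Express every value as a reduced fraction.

d4 = 13/10
d5 = 103/10
d6 = 1/3
d7 = 18
d8 = 209/10
d9 = 1/12
d10 = 35/12
endpoint = (53/5, 2479/60)

Apply edit: d1 := 13/2
  d4 = d1/5 = 13/10
  d5 = 9 - d3 + d2 = 103/10
  d6 = d4/3 + d3 - d1/5 = 1/3
  d7 = d3 + d1 + d5 = 18
  d8 = d4/4 + d5/4 + d7 = 209/10
  d9 = d6/4 = 1/12
  d10 = d7/4 - d6 - d2/2 = 35/12
Walk from origin (0, 0):
  seg 1: down by d9 = 1/12 → (0, -1/12)
  seg 2: up by d5 = 103/10 → (0, 613/60)
  seg 3: down by d1 = 13/2 → (0, 223/60)
  seg 4: up by d8 = 209/10 → (0, 1477/60)
  seg 5: left by d5 = 103/10 → (-103/10, 1477/60)
  seg 6: down by d4 = 13/10 → (-103/10, 1399/60)
  seg 7: up by d7 = 18 → (-103/10, 2479/60)
  seg 8: right by d8 = 209/10 → (53/5, 2479/60)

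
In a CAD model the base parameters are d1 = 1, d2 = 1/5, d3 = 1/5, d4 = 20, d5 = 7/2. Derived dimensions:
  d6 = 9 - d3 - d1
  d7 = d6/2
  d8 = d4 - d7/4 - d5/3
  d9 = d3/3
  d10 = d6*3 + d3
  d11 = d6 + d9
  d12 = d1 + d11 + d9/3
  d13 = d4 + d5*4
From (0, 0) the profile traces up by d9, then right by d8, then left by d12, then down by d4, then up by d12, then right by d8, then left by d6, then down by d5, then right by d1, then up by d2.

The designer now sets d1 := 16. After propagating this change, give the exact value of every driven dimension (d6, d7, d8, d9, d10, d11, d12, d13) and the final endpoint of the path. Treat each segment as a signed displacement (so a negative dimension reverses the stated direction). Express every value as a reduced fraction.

d6 = -36/5
d7 = -18/5
d8 = 296/15
d9 = 1/15
d10 = -107/5
d11 = -107/15
d12 = 80/9
d13 = 34
endpoint = (484/9, -1291/90)

Apply edit: d1 := 16
  d6 = 9 - d3 - d1 = -36/5
  d7 = d6/2 = -18/5
  d8 = d4 - d7/4 - d5/3 = 296/15
  d9 = d3/3 = 1/15
  d10 = d6*3 + d3 = -107/5
  d11 = d6 + d9 = -107/15
  d12 = d1 + d11 + d9/3 = 80/9
  d13 = d4 + d5*4 = 34
Walk from origin (0, 0):
  seg 1: up by d9 = 1/15 → (0, 1/15)
  seg 2: right by d8 = 296/15 → (296/15, 1/15)
  seg 3: left by d12 = 80/9 → (488/45, 1/15)
  seg 4: down by d4 = 20 → (488/45, -299/15)
  seg 5: up by d12 = 80/9 → (488/45, -497/45)
  seg 6: right by d8 = 296/15 → (1376/45, -497/45)
  seg 7: left by d6 = -36/5 → (340/9, -497/45)
  seg 8: down by d5 = 7/2 → (340/9, -1309/90)
  seg 9: right by d1 = 16 → (484/9, -1309/90)
  seg 10: up by d2 = 1/5 → (484/9, -1291/90)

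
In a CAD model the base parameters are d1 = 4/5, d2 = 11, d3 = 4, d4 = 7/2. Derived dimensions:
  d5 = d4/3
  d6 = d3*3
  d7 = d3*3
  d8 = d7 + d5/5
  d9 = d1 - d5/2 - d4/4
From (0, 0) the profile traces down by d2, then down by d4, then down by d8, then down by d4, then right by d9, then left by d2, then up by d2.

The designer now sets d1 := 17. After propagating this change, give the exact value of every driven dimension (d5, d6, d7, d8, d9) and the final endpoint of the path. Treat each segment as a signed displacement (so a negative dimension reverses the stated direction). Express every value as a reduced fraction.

d5 = 7/6
d6 = 12
d7 = 12
d8 = 367/30
d9 = 373/24
endpoint = (109/24, -577/30)

Apply edit: d1 := 17
  d5 = d4/3 = 7/6
  d6 = d3*3 = 12
  d7 = d3*3 = 12
  d8 = d7 + d5/5 = 367/30
  d9 = d1 - d5/2 - d4/4 = 373/24
Walk from origin (0, 0):
  seg 1: down by d2 = 11 → (0, -11)
  seg 2: down by d4 = 7/2 → (0, -29/2)
  seg 3: down by d8 = 367/30 → (0, -401/15)
  seg 4: down by d4 = 7/2 → (0, -907/30)
  seg 5: right by d9 = 373/24 → (373/24, -907/30)
  seg 6: left by d2 = 11 → (109/24, -907/30)
  seg 7: up by d2 = 11 → (109/24, -577/30)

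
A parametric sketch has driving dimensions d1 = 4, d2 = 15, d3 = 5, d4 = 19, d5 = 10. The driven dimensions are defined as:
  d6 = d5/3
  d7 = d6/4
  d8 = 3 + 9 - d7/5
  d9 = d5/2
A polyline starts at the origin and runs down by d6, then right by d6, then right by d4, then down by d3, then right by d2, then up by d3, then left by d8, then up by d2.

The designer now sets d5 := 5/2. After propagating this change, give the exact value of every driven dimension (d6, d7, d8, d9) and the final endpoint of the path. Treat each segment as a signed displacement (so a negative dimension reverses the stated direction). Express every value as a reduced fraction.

d6 = 5/6
d7 = 5/24
d8 = 287/24
d9 = 5/4
endpoint = (183/8, 85/6)

Apply edit: d5 := 5/2
  d6 = d5/3 = 5/6
  d7 = d6/4 = 5/24
  d8 = 3 + 9 - d7/5 = 287/24
  d9 = d5/2 = 5/4
Walk from origin (0, 0):
  seg 1: down by d6 = 5/6 → (0, -5/6)
  seg 2: right by d6 = 5/6 → (5/6, -5/6)
  seg 3: right by d4 = 19 → (119/6, -5/6)
  seg 4: down by d3 = 5 → (119/6, -35/6)
  seg 5: right by d2 = 15 → (209/6, -35/6)
  seg 6: up by d3 = 5 → (209/6, -5/6)
  seg 7: left by d8 = 287/24 → (183/8, -5/6)
  seg 8: up by d2 = 15 → (183/8, 85/6)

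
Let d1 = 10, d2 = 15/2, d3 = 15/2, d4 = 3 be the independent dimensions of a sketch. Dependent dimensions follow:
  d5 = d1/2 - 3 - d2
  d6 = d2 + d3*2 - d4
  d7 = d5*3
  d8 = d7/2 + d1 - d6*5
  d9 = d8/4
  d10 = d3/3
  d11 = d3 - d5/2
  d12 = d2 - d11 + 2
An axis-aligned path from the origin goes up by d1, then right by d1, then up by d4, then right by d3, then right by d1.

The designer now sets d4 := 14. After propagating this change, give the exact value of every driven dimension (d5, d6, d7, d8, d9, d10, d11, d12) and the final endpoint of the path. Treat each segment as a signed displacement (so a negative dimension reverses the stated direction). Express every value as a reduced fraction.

Apply edit: d4 := 14
  d5 = d1/2 - 3 - d2 = -11/2
  d6 = d2 + d3*2 - d4 = 17/2
  d7 = d5*3 = -33/2
  d8 = d7/2 + d1 - d6*5 = -163/4
  d9 = d8/4 = -163/16
  d10 = d3/3 = 5/2
  d11 = d3 - d5/2 = 41/4
  d12 = d2 - d11 + 2 = -3/4
Walk from origin (0, 0):
  seg 1: up by d1 = 10 → (0, 10)
  seg 2: right by d1 = 10 → (10, 10)
  seg 3: up by d4 = 14 → (10, 24)
  seg 4: right by d3 = 15/2 → (35/2, 24)
  seg 5: right by d1 = 10 → (55/2, 24)

d5 = -11/2
d6 = 17/2
d7 = -33/2
d8 = -163/4
d9 = -163/16
d10 = 5/2
d11 = 41/4
d12 = -3/4
endpoint = (55/2, 24)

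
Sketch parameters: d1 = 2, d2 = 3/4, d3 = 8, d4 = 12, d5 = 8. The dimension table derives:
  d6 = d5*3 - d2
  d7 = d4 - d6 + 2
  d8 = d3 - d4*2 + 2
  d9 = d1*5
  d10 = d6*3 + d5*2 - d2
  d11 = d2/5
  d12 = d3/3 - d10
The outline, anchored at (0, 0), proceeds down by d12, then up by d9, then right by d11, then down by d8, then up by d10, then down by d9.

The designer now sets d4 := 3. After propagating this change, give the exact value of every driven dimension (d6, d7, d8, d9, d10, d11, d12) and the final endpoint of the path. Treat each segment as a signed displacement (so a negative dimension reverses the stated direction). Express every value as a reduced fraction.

d6 = 93/4
d7 = -73/4
d8 = 4
d9 = 10
d10 = 85
d11 = 3/20
d12 = -247/3
endpoint = (3/20, 490/3)

Apply edit: d4 := 3
  d6 = d5*3 - d2 = 93/4
  d7 = d4 - d6 + 2 = -73/4
  d8 = d3 - d4*2 + 2 = 4
  d9 = d1*5 = 10
  d10 = d6*3 + d5*2 - d2 = 85
  d11 = d2/5 = 3/20
  d12 = d3/3 - d10 = -247/3
Walk from origin (0, 0):
  seg 1: down by d12 = -247/3 → (0, 247/3)
  seg 2: up by d9 = 10 → (0, 277/3)
  seg 3: right by d11 = 3/20 → (3/20, 277/3)
  seg 4: down by d8 = 4 → (3/20, 265/3)
  seg 5: up by d10 = 85 → (3/20, 520/3)
  seg 6: down by d9 = 10 → (3/20, 490/3)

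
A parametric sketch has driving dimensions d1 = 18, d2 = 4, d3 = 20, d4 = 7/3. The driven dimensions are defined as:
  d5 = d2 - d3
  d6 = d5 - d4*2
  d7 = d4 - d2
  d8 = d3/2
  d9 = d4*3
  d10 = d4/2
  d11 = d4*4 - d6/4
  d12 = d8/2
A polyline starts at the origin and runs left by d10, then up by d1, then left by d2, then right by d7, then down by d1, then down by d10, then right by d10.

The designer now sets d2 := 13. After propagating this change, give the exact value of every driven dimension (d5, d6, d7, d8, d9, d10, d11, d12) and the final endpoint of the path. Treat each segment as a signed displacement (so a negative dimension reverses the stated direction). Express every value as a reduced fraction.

Apply edit: d2 := 13
  d5 = d2 - d3 = -7
  d6 = d5 - d4*2 = -35/3
  d7 = d4 - d2 = -32/3
  d8 = d3/2 = 10
  d9 = d4*3 = 7
  d10 = d4/2 = 7/6
  d11 = d4*4 - d6/4 = 49/4
  d12 = d8/2 = 5
Walk from origin (0, 0):
  seg 1: left by d10 = 7/6 → (-7/6, 0)
  seg 2: up by d1 = 18 → (-7/6, 18)
  seg 3: left by d2 = 13 → (-85/6, 18)
  seg 4: right by d7 = -32/3 → (-149/6, 18)
  seg 5: down by d1 = 18 → (-149/6, 0)
  seg 6: down by d10 = 7/6 → (-149/6, -7/6)
  seg 7: right by d10 = 7/6 → (-71/3, -7/6)

d5 = -7
d6 = -35/3
d7 = -32/3
d8 = 10
d9 = 7
d10 = 7/6
d11 = 49/4
d12 = 5
endpoint = (-71/3, -7/6)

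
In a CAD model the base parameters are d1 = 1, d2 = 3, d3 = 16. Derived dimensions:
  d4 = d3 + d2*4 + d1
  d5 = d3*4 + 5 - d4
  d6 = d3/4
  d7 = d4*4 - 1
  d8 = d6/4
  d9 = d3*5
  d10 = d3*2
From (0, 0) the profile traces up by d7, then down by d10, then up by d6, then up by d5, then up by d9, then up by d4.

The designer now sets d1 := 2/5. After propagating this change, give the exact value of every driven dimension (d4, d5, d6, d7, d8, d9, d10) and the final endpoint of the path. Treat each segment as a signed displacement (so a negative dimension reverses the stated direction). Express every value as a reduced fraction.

d4 = 142/5
d5 = 203/5
d6 = 4
d7 = 563/5
d8 = 1
d9 = 80
d10 = 32
endpoint = (0, 1168/5)

Apply edit: d1 := 2/5
  d4 = d3 + d2*4 + d1 = 142/5
  d5 = d3*4 + 5 - d4 = 203/5
  d6 = d3/4 = 4
  d7 = d4*4 - 1 = 563/5
  d8 = d6/4 = 1
  d9 = d3*5 = 80
  d10 = d3*2 = 32
Walk from origin (0, 0):
  seg 1: up by d7 = 563/5 → (0, 563/5)
  seg 2: down by d10 = 32 → (0, 403/5)
  seg 3: up by d6 = 4 → (0, 423/5)
  seg 4: up by d5 = 203/5 → (0, 626/5)
  seg 5: up by d9 = 80 → (0, 1026/5)
  seg 6: up by d4 = 142/5 → (0, 1168/5)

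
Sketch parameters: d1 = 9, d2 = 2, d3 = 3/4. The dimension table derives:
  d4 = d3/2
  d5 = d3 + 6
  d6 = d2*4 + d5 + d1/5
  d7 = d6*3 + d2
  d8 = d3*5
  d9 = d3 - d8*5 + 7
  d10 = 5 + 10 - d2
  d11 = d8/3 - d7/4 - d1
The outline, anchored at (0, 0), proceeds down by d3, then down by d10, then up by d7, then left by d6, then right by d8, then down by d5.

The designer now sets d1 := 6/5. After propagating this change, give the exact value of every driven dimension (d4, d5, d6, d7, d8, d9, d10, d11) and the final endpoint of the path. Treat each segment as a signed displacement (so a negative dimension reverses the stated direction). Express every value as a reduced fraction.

Apply edit: d1 := 6/5
  d4 = d3/2 = 3/8
  d5 = d3 + 6 = 27/4
  d6 = d2*4 + d5 + d1/5 = 1499/100
  d7 = d6*3 + d2 = 4697/100
  d8 = d3*5 = 15/4
  d9 = d3 - d8*5 + 7 = -11
  d10 = 5 + 10 - d2 = 13
  d11 = d8/3 - d7/4 - d1 = -4677/400
Walk from origin (0, 0):
  seg 1: down by d3 = 3/4 → (0, -3/4)
  seg 2: down by d10 = 13 → (0, -55/4)
  seg 3: up by d7 = 4697/100 → (0, 1661/50)
  seg 4: left by d6 = 1499/100 → (-1499/100, 1661/50)
  seg 5: right by d8 = 15/4 → (-281/25, 1661/50)
  seg 6: down by d5 = 27/4 → (-281/25, 2647/100)

d4 = 3/8
d5 = 27/4
d6 = 1499/100
d7 = 4697/100
d8 = 15/4
d9 = -11
d10 = 13
d11 = -4677/400
endpoint = (-281/25, 2647/100)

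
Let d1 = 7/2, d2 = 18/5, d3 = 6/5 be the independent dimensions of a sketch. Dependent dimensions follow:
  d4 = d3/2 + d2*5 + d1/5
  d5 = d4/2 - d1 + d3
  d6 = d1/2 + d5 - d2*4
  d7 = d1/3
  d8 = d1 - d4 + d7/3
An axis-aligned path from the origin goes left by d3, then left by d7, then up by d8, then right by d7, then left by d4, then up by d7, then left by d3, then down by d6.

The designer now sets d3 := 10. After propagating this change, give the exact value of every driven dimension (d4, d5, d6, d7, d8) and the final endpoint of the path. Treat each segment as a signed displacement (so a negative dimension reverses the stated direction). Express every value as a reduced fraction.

d4 = 237/10
d5 = 367/20
d6 = 57/10
d7 = 7/6
d8 = -1783/90
endpoint = (-437/10, -2191/90)

Apply edit: d3 := 10
  d4 = d3/2 + d2*5 + d1/5 = 237/10
  d5 = d4/2 - d1 + d3 = 367/20
  d6 = d1/2 + d5 - d2*4 = 57/10
  d7 = d1/3 = 7/6
  d8 = d1 - d4 + d7/3 = -1783/90
Walk from origin (0, 0):
  seg 1: left by d3 = 10 → (-10, 0)
  seg 2: left by d7 = 7/6 → (-67/6, 0)
  seg 3: up by d8 = -1783/90 → (-67/6, -1783/90)
  seg 4: right by d7 = 7/6 → (-10, -1783/90)
  seg 5: left by d4 = 237/10 → (-337/10, -1783/90)
  seg 6: up by d7 = 7/6 → (-337/10, -839/45)
  seg 7: left by d3 = 10 → (-437/10, -839/45)
  seg 8: down by d6 = 57/10 → (-437/10, -2191/90)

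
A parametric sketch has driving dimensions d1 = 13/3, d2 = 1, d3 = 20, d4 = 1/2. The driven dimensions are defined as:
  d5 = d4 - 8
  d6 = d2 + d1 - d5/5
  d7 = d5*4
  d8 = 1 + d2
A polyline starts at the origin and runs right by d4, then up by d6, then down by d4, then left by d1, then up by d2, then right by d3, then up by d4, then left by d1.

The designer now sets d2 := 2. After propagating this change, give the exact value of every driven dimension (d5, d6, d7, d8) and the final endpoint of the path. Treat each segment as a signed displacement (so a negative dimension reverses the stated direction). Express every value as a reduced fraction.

d5 = -15/2
d6 = 47/6
d7 = -30
d8 = 3
endpoint = (71/6, 59/6)

Apply edit: d2 := 2
  d5 = d4 - 8 = -15/2
  d6 = d2 + d1 - d5/5 = 47/6
  d7 = d5*4 = -30
  d8 = 1 + d2 = 3
Walk from origin (0, 0):
  seg 1: right by d4 = 1/2 → (1/2, 0)
  seg 2: up by d6 = 47/6 → (1/2, 47/6)
  seg 3: down by d4 = 1/2 → (1/2, 22/3)
  seg 4: left by d1 = 13/3 → (-23/6, 22/3)
  seg 5: up by d2 = 2 → (-23/6, 28/3)
  seg 6: right by d3 = 20 → (97/6, 28/3)
  seg 7: up by d4 = 1/2 → (97/6, 59/6)
  seg 8: left by d1 = 13/3 → (71/6, 59/6)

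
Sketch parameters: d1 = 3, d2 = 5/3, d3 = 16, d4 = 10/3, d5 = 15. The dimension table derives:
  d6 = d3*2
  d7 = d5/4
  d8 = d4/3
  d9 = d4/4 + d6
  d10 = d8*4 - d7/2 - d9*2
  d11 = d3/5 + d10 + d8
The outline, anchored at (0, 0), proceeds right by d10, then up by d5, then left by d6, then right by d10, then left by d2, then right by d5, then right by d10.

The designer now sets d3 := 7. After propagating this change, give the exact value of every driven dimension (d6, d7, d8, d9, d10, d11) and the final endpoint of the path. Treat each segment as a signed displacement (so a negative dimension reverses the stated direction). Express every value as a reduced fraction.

d6 = 14
d7 = 15/4
d8 = 10/9
d9 = 89/6
d10 = -1951/72
d11 = -8851/360
endpoint = (-1967/24, 15)

Apply edit: d3 := 7
  d6 = d3*2 = 14
  d7 = d5/4 = 15/4
  d8 = d4/3 = 10/9
  d9 = d4/4 + d6 = 89/6
  d10 = d8*4 - d7/2 - d9*2 = -1951/72
  d11 = d3/5 + d10 + d8 = -8851/360
Walk from origin (0, 0):
  seg 1: right by d10 = -1951/72 → (-1951/72, 0)
  seg 2: up by d5 = 15 → (-1951/72, 15)
  seg 3: left by d6 = 14 → (-2959/72, 15)
  seg 4: right by d10 = -1951/72 → (-2455/36, 15)
  seg 5: left by d2 = 5/3 → (-2515/36, 15)
  seg 6: right by d5 = 15 → (-1975/36, 15)
  seg 7: right by d10 = -1951/72 → (-1967/24, 15)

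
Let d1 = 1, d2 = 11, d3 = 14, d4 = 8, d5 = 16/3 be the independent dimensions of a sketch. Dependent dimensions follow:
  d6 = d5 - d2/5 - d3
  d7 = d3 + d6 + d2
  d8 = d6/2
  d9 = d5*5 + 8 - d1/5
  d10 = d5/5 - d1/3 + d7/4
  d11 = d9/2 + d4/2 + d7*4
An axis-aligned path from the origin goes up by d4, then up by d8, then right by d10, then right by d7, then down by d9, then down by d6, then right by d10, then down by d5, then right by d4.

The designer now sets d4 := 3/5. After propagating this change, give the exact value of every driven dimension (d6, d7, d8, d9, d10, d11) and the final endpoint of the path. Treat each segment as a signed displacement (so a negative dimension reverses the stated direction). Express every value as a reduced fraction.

Apply edit: d4 := 3/5
  d6 = d5 - d2/5 - d3 = -163/15
  d7 = d3 + d6 + d2 = 212/15
  d8 = d6/2 = -163/30
  d9 = d5*5 + 8 - d1/5 = 517/15
  d10 = d5/5 - d1/3 + d7/4 = 64/15
  d11 = d9/2 + d4/2 + d7*4 = 1111/15
Walk from origin (0, 0):
  seg 1: up by d4 = 3/5 → (0, 3/5)
  seg 2: up by d8 = -163/30 → (0, -29/6)
  seg 3: right by d10 = 64/15 → (64/15, -29/6)
  seg 4: right by d7 = 212/15 → (92/5, -29/6)
  seg 5: down by d9 = 517/15 → (92/5, -393/10)
  seg 6: down by d6 = -163/15 → (92/5, -853/30)
  seg 7: right by d10 = 64/15 → (68/3, -853/30)
  seg 8: down by d5 = 16/3 → (68/3, -1013/30)
  seg 9: right by d4 = 3/5 → (349/15, -1013/30)

d6 = -163/15
d7 = 212/15
d8 = -163/30
d9 = 517/15
d10 = 64/15
d11 = 1111/15
endpoint = (349/15, -1013/30)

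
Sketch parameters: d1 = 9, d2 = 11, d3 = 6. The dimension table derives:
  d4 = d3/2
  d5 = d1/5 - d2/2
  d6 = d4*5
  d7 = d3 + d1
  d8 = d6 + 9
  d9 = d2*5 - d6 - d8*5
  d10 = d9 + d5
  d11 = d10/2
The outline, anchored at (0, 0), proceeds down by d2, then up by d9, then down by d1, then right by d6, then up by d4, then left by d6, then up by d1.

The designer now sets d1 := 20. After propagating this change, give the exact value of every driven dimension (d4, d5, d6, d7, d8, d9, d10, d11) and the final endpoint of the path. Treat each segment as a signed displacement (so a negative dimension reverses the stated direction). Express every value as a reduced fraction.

Apply edit: d1 := 20
  d4 = d3/2 = 3
  d5 = d1/5 - d2/2 = -3/2
  d6 = d4*5 = 15
  d7 = d3 + d1 = 26
  d8 = d6 + 9 = 24
  d9 = d2*5 - d6 - d8*5 = -80
  d10 = d9 + d5 = -163/2
  d11 = d10/2 = -163/4
Walk from origin (0, 0):
  seg 1: down by d2 = 11 → (0, -11)
  seg 2: up by d9 = -80 → (0, -91)
  seg 3: down by d1 = 20 → (0, -111)
  seg 4: right by d6 = 15 → (15, -111)
  seg 5: up by d4 = 3 → (15, -108)
  seg 6: left by d6 = 15 → (0, -108)
  seg 7: up by d1 = 20 → (0, -88)

d4 = 3
d5 = -3/2
d6 = 15
d7 = 26
d8 = 24
d9 = -80
d10 = -163/2
d11 = -163/4
endpoint = (0, -88)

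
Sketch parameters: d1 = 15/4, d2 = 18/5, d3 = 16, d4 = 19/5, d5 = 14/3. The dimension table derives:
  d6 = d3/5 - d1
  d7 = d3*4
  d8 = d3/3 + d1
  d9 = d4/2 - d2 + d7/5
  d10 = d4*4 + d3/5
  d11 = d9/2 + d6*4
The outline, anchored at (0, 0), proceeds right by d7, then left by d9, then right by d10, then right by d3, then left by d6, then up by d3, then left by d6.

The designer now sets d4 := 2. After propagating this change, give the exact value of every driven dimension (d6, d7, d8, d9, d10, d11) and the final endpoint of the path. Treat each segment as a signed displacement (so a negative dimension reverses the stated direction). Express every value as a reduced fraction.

d6 = -11/20
d7 = 64
d8 = 109/12
d9 = 51/5
d10 = 56/5
d11 = 29/10
endpoint = (821/10, 16)

Apply edit: d4 := 2
  d6 = d3/5 - d1 = -11/20
  d7 = d3*4 = 64
  d8 = d3/3 + d1 = 109/12
  d9 = d4/2 - d2 + d7/5 = 51/5
  d10 = d4*4 + d3/5 = 56/5
  d11 = d9/2 + d6*4 = 29/10
Walk from origin (0, 0):
  seg 1: right by d7 = 64 → (64, 0)
  seg 2: left by d9 = 51/5 → (269/5, 0)
  seg 3: right by d10 = 56/5 → (65, 0)
  seg 4: right by d3 = 16 → (81, 0)
  seg 5: left by d6 = -11/20 → (1631/20, 0)
  seg 6: up by d3 = 16 → (1631/20, 16)
  seg 7: left by d6 = -11/20 → (821/10, 16)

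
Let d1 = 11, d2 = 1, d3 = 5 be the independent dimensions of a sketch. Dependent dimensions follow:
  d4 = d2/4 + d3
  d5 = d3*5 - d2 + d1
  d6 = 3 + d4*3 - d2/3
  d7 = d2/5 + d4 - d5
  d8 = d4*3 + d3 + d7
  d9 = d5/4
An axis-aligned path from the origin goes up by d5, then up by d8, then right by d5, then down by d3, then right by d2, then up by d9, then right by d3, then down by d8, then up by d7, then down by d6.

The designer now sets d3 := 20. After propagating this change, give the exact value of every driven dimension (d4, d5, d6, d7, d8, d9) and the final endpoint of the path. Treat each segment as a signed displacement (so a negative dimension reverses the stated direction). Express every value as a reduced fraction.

d4 = 81/4
d5 = 110
d6 = 761/12
d7 = -1791/20
d8 = -44/5
d9 = 55/2
endpoint = (131, -532/15)

Apply edit: d3 := 20
  d4 = d2/4 + d3 = 81/4
  d5 = d3*5 - d2 + d1 = 110
  d6 = 3 + d4*3 - d2/3 = 761/12
  d7 = d2/5 + d4 - d5 = -1791/20
  d8 = d4*3 + d3 + d7 = -44/5
  d9 = d5/4 = 55/2
Walk from origin (0, 0):
  seg 1: up by d5 = 110 → (0, 110)
  seg 2: up by d8 = -44/5 → (0, 506/5)
  seg 3: right by d5 = 110 → (110, 506/5)
  seg 4: down by d3 = 20 → (110, 406/5)
  seg 5: right by d2 = 1 → (111, 406/5)
  seg 6: up by d9 = 55/2 → (111, 1087/10)
  seg 7: right by d3 = 20 → (131, 1087/10)
  seg 8: down by d8 = -44/5 → (131, 235/2)
  seg 9: up by d7 = -1791/20 → (131, 559/20)
  seg 10: down by d6 = 761/12 → (131, -532/15)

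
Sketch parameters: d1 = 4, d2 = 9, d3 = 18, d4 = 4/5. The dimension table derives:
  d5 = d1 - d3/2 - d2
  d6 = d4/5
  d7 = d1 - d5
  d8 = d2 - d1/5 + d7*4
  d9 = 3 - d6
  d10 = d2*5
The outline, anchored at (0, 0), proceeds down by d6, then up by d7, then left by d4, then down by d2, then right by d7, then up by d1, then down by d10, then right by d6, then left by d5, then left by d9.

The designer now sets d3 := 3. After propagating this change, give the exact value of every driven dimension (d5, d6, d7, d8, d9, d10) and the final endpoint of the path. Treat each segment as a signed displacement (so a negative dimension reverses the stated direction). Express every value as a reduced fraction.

d5 = -13/2
d6 = 4/25
d7 = 21/2
d8 = 251/5
d9 = 71/25
d10 = 45
endpoint = (338/25, -1983/50)

Apply edit: d3 := 3
  d5 = d1 - d3/2 - d2 = -13/2
  d6 = d4/5 = 4/25
  d7 = d1 - d5 = 21/2
  d8 = d2 - d1/5 + d7*4 = 251/5
  d9 = 3 - d6 = 71/25
  d10 = d2*5 = 45
Walk from origin (0, 0):
  seg 1: down by d6 = 4/25 → (0, -4/25)
  seg 2: up by d7 = 21/2 → (0, 517/50)
  seg 3: left by d4 = 4/5 → (-4/5, 517/50)
  seg 4: down by d2 = 9 → (-4/5, 67/50)
  seg 5: right by d7 = 21/2 → (97/10, 67/50)
  seg 6: up by d1 = 4 → (97/10, 267/50)
  seg 7: down by d10 = 45 → (97/10, -1983/50)
  seg 8: right by d6 = 4/25 → (493/50, -1983/50)
  seg 9: left by d5 = -13/2 → (409/25, -1983/50)
  seg 10: left by d9 = 71/25 → (338/25, -1983/50)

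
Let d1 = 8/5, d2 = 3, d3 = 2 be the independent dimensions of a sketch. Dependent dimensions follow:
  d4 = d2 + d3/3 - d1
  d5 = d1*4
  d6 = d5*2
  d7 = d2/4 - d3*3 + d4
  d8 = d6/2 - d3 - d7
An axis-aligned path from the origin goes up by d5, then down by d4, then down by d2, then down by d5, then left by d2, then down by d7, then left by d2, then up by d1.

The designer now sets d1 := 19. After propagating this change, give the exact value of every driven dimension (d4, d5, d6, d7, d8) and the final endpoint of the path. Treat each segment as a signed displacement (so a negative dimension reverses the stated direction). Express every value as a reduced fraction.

Apply edit: d1 := 19
  d4 = d2 + d3/3 - d1 = -46/3
  d5 = d1*4 = 76
  d6 = d5*2 = 152
  d7 = d2/4 - d3*3 + d4 = -247/12
  d8 = d6/2 - d3 - d7 = 1135/12
Walk from origin (0, 0):
  seg 1: up by d5 = 76 → (0, 76)
  seg 2: down by d4 = -46/3 → (0, 274/3)
  seg 3: down by d2 = 3 → (0, 265/3)
  seg 4: down by d5 = 76 → (0, 37/3)
  seg 5: left by d2 = 3 → (-3, 37/3)
  seg 6: down by d7 = -247/12 → (-3, 395/12)
  seg 7: left by d2 = 3 → (-6, 395/12)
  seg 8: up by d1 = 19 → (-6, 623/12)

d4 = -46/3
d5 = 76
d6 = 152
d7 = -247/12
d8 = 1135/12
endpoint = (-6, 623/12)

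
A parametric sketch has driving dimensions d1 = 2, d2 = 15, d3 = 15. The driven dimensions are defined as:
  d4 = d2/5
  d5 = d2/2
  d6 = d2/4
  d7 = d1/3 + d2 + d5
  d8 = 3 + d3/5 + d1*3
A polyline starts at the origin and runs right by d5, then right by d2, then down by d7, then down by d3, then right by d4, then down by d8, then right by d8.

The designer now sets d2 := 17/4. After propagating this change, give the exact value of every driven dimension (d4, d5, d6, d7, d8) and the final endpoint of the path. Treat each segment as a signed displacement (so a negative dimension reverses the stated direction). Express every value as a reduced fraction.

Apply edit: d2 := 17/4
  d4 = d2/5 = 17/20
  d5 = d2/2 = 17/8
  d6 = d2/4 = 17/16
  d7 = d1/3 + d2 + d5 = 169/24
  d8 = 3 + d3/5 + d1*3 = 12
Walk from origin (0, 0):
  seg 1: right by d5 = 17/8 → (17/8, 0)
  seg 2: right by d2 = 17/4 → (51/8, 0)
  seg 3: down by d7 = 169/24 → (51/8, -169/24)
  seg 4: down by d3 = 15 → (51/8, -529/24)
  seg 5: right by d4 = 17/20 → (289/40, -529/24)
  seg 6: down by d8 = 12 → (289/40, -817/24)
  seg 7: right by d8 = 12 → (769/40, -817/24)

d4 = 17/20
d5 = 17/8
d6 = 17/16
d7 = 169/24
d8 = 12
endpoint = (769/40, -817/24)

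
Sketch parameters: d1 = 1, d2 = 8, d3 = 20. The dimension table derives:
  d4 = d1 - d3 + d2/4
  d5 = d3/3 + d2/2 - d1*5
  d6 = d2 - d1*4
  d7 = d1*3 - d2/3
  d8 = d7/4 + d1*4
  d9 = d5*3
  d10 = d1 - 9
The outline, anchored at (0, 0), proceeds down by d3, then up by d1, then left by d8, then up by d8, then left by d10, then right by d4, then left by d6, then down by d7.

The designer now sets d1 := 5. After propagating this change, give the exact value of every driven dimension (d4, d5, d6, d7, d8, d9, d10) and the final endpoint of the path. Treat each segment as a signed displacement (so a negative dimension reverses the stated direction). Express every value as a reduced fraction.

d4 = -13
d5 = -43/3
d6 = -12
d7 = 37/3
d8 = 277/12
d9 = -43
d10 = -4
endpoint = (-241/12, -17/4)

Apply edit: d1 := 5
  d4 = d1 - d3 + d2/4 = -13
  d5 = d3/3 + d2/2 - d1*5 = -43/3
  d6 = d2 - d1*4 = -12
  d7 = d1*3 - d2/3 = 37/3
  d8 = d7/4 + d1*4 = 277/12
  d9 = d5*3 = -43
  d10 = d1 - 9 = -4
Walk from origin (0, 0):
  seg 1: down by d3 = 20 → (0, -20)
  seg 2: up by d1 = 5 → (0, -15)
  seg 3: left by d8 = 277/12 → (-277/12, -15)
  seg 4: up by d8 = 277/12 → (-277/12, 97/12)
  seg 5: left by d10 = -4 → (-229/12, 97/12)
  seg 6: right by d4 = -13 → (-385/12, 97/12)
  seg 7: left by d6 = -12 → (-241/12, 97/12)
  seg 8: down by d7 = 37/3 → (-241/12, -17/4)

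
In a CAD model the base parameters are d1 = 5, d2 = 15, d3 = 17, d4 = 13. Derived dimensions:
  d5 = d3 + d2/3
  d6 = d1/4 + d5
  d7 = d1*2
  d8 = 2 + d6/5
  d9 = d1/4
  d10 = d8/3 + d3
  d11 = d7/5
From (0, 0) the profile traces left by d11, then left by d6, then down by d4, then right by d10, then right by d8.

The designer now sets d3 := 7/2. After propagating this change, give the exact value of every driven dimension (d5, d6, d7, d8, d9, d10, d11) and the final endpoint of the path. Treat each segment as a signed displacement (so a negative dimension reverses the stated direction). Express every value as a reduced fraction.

Apply edit: d3 := 7/2
  d5 = d3 + d2/3 = 17/2
  d6 = d1/4 + d5 = 39/4
  d7 = d1*2 = 10
  d8 = 2 + d6/5 = 79/20
  d9 = d1/4 = 5/4
  d10 = d8/3 + d3 = 289/60
  d11 = d7/5 = 2
Walk from origin (0, 0):
  seg 1: left by d11 = 2 → (-2, 0)
  seg 2: left by d6 = 39/4 → (-47/4, 0)
  seg 3: down by d4 = 13 → (-47/4, -13)
  seg 4: right by d10 = 289/60 → (-104/15, -13)
  seg 5: right by d8 = 79/20 → (-179/60, -13)

d5 = 17/2
d6 = 39/4
d7 = 10
d8 = 79/20
d9 = 5/4
d10 = 289/60
d11 = 2
endpoint = (-179/60, -13)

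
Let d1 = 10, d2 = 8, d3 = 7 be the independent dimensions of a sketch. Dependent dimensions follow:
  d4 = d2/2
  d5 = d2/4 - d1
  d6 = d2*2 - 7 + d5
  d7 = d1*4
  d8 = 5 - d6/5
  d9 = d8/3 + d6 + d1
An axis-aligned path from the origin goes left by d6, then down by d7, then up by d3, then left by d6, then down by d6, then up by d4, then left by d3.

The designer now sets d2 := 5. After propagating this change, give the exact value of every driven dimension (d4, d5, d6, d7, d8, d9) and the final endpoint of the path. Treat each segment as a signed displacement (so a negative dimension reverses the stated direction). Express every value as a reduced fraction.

d4 = 5/2
d5 = -35/4
d6 = -23/4
d7 = 40
d8 = 123/20
d9 = 63/10
endpoint = (9/2, -99/4)

Apply edit: d2 := 5
  d4 = d2/2 = 5/2
  d5 = d2/4 - d1 = -35/4
  d6 = d2*2 - 7 + d5 = -23/4
  d7 = d1*4 = 40
  d8 = 5 - d6/5 = 123/20
  d9 = d8/3 + d6 + d1 = 63/10
Walk from origin (0, 0):
  seg 1: left by d6 = -23/4 → (23/4, 0)
  seg 2: down by d7 = 40 → (23/4, -40)
  seg 3: up by d3 = 7 → (23/4, -33)
  seg 4: left by d6 = -23/4 → (23/2, -33)
  seg 5: down by d6 = -23/4 → (23/2, -109/4)
  seg 6: up by d4 = 5/2 → (23/2, -99/4)
  seg 7: left by d3 = 7 → (9/2, -99/4)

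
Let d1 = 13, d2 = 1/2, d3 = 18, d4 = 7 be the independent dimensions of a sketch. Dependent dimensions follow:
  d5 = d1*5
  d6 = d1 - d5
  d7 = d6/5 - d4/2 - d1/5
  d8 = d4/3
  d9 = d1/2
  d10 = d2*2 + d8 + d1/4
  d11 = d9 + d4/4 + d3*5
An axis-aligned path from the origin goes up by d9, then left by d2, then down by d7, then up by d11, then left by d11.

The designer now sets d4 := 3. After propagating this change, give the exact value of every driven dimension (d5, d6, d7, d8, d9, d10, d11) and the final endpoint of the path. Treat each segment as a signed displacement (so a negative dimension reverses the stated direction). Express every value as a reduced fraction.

Apply edit: d4 := 3
  d5 = d1*5 = 65
  d6 = d1 - d5 = -52
  d7 = d6/5 - d4/2 - d1/5 = -29/2
  d8 = d4/3 = 1
  d9 = d1/2 = 13/2
  d10 = d2*2 + d8 + d1/4 = 21/4
  d11 = d9 + d4/4 + d3*5 = 389/4
Walk from origin (0, 0):
  seg 1: up by d9 = 13/2 → (0, 13/2)
  seg 2: left by d2 = 1/2 → (-1/2, 13/2)
  seg 3: down by d7 = -29/2 → (-1/2, 21)
  seg 4: up by d11 = 389/4 → (-1/2, 473/4)
  seg 5: left by d11 = 389/4 → (-391/4, 473/4)

d5 = 65
d6 = -52
d7 = -29/2
d8 = 1
d9 = 13/2
d10 = 21/4
d11 = 389/4
endpoint = (-391/4, 473/4)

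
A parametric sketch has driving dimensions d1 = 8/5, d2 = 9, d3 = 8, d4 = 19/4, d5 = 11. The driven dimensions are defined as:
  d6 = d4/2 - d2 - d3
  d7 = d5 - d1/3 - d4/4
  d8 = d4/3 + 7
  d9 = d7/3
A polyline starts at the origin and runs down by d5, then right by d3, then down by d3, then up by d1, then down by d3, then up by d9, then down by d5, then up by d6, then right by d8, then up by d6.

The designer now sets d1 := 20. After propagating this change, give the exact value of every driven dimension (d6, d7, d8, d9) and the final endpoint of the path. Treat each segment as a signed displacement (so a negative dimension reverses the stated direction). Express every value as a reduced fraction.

d6 = -117/8
d7 = 151/48
d8 = 103/12
d9 = 151/144
endpoint = (199/12, -6653/144)

Apply edit: d1 := 20
  d6 = d4/2 - d2 - d3 = -117/8
  d7 = d5 - d1/3 - d4/4 = 151/48
  d8 = d4/3 + 7 = 103/12
  d9 = d7/3 = 151/144
Walk from origin (0, 0):
  seg 1: down by d5 = 11 → (0, -11)
  seg 2: right by d3 = 8 → (8, -11)
  seg 3: down by d3 = 8 → (8, -19)
  seg 4: up by d1 = 20 → (8, 1)
  seg 5: down by d3 = 8 → (8, -7)
  seg 6: up by d9 = 151/144 → (8, -857/144)
  seg 7: down by d5 = 11 → (8, -2441/144)
  seg 8: up by d6 = -117/8 → (8, -4547/144)
  seg 9: right by d8 = 103/12 → (199/12, -4547/144)
  seg 10: up by d6 = -117/8 → (199/12, -6653/144)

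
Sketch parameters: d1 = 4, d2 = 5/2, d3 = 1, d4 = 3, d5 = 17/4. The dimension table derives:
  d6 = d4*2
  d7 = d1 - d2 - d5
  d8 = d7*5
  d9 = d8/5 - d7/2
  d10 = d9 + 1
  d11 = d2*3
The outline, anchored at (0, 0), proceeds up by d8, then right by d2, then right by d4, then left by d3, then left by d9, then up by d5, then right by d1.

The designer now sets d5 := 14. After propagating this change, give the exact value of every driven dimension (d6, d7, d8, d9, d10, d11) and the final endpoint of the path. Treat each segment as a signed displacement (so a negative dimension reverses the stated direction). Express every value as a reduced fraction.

Apply edit: d5 := 14
  d6 = d4*2 = 6
  d7 = d1 - d2 - d5 = -25/2
  d8 = d7*5 = -125/2
  d9 = d8/5 - d7/2 = -25/4
  d10 = d9 + 1 = -21/4
  d11 = d2*3 = 15/2
Walk from origin (0, 0):
  seg 1: up by d8 = -125/2 → (0, -125/2)
  seg 2: right by d2 = 5/2 → (5/2, -125/2)
  seg 3: right by d4 = 3 → (11/2, -125/2)
  seg 4: left by d3 = 1 → (9/2, -125/2)
  seg 5: left by d9 = -25/4 → (43/4, -125/2)
  seg 6: up by d5 = 14 → (43/4, -97/2)
  seg 7: right by d1 = 4 → (59/4, -97/2)

d6 = 6
d7 = -25/2
d8 = -125/2
d9 = -25/4
d10 = -21/4
d11 = 15/2
endpoint = (59/4, -97/2)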